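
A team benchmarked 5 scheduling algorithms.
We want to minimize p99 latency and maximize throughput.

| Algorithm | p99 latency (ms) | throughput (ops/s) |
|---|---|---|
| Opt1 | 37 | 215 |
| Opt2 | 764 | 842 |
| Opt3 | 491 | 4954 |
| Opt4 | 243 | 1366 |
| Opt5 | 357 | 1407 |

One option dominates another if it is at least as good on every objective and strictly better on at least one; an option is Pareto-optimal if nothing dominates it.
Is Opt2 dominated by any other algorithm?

Opt3 vs Opt2: p99 latency 491≤764, throughput 4954≥842 — Opt3 is at least as good on every objective and strictly better on at least one, so Opt3 dominates Opt2.

Yes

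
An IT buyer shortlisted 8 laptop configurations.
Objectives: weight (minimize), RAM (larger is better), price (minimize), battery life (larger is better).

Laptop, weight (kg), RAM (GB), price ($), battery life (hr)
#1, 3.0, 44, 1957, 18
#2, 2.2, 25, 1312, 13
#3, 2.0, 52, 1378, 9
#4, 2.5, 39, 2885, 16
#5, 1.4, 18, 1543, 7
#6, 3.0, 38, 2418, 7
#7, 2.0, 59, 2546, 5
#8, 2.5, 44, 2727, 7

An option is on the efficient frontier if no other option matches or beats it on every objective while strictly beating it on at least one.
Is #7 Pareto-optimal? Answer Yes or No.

#1: worse on weight (3.0 vs 2.0).
#2: worse on weight (2.2 vs 2.0).
#3: worse on RAM (52 vs 59).
#4: worse on weight (2.5 vs 2.0).
#5: worse on RAM (18 vs 59).
#6: worse on weight (3.0 vs 2.0).
#8: worse on weight (2.5 vs 2.0).
No option is at least as good as #7 on every objective and strictly better on one.

Yes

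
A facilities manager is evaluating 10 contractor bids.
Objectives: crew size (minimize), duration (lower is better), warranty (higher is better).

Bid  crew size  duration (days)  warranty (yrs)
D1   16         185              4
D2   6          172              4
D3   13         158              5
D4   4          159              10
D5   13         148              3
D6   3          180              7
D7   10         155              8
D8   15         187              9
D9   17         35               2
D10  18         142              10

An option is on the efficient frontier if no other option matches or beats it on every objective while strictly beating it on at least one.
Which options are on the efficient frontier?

D1: dominated by D2 (crew size 6≤16, duration 172≤185, warranty 4≥4).
D2: dominated by D4 (crew size 4≤6, duration 159≤172, warranty 10≥4).
D3: dominated by D7 (crew size 10≤13, duration 155≤158, warranty 8≥5).
D4: not dominated.
D5: not dominated.
D6: not dominated (best crew size).
D7: not dominated.
D8: dominated by D4 (crew size 4≤15, duration 159≤187, warranty 10≥9).
D9: not dominated (best duration).
D10: not dominated.

D4, D5, D6, D7, D9, D10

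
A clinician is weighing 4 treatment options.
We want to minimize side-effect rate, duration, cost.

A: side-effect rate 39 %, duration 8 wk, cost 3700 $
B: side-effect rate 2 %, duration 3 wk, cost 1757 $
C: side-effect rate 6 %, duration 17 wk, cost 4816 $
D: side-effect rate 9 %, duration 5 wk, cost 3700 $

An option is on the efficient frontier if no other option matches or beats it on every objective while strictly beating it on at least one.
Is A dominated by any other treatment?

Yes

B vs A: side-effect rate 2≤39, duration 3≤8, cost 1757≤3700 — B is at least as good on every objective and strictly better on at least one, so B dominates A.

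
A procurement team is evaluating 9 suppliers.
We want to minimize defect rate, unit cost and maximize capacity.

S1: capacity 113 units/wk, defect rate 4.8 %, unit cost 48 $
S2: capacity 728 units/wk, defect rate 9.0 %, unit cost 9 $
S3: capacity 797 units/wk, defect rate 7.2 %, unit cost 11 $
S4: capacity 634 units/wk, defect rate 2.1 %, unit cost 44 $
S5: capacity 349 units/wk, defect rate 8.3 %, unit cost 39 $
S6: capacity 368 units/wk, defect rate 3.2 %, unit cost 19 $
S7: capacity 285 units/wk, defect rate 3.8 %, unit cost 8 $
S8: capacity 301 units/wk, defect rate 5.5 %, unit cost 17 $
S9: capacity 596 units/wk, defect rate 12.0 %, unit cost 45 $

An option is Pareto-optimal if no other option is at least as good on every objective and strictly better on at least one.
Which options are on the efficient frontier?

S1: dominated by S4 (capacity 634≥113, defect rate 2.1≤4.8, unit cost 44≤48).
S2: not dominated.
S3: not dominated (best capacity).
S4: not dominated (best defect rate).
S5: dominated by S3 (capacity 797≥349, defect rate 7.2≤8.3, unit cost 11≤39).
S6: not dominated.
S7: not dominated (best unit cost).
S8: not dominated.
S9: dominated by S2 (capacity 728≥596, defect rate 9.0≤12.0, unit cost 9≤45).

S2, S3, S4, S6, S7, S8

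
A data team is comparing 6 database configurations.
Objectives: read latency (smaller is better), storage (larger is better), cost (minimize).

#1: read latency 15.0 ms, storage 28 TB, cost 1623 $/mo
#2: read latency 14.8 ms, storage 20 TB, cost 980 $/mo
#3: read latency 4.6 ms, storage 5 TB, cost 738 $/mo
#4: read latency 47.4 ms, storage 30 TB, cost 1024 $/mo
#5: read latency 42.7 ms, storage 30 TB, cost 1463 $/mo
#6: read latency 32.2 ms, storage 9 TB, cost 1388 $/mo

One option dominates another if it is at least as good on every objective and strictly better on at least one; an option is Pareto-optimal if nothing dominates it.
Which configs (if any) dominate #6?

#2

#2: read latency 14.8≤32.2, storage 20≥9, cost 980≤1388 — dominates #6.
Others (#1, #3, #4, #5) are each worse than #6 on at least one objective.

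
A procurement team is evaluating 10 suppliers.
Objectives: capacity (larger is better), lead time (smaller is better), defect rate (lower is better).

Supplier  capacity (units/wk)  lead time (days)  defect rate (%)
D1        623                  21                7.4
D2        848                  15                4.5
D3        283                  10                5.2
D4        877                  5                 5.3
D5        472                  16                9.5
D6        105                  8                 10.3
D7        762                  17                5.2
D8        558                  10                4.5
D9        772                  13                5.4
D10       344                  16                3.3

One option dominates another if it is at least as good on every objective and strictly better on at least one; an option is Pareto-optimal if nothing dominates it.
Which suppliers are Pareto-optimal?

D2, D4, D8, D10

D1: dominated by D2 (capacity 848≥623, lead time 15≤21, defect rate 4.5≤7.4).
D2: not dominated.
D3: dominated by D8 (capacity 558≥283, lead time 10≤10, defect rate 4.5≤5.2).
D4: not dominated (best capacity).
D5: dominated by D2 (capacity 848≥472, lead time 15≤16, defect rate 4.5≤9.5).
D6: dominated by D4 (capacity 877≥105, lead time 5≤8, defect rate 5.3≤10.3).
D7: dominated by D2 (capacity 848≥762, lead time 15≤17, defect rate 4.5≤5.2).
D8: not dominated.
D9: dominated by D4 (capacity 877≥772, lead time 5≤13, defect rate 5.3≤5.4).
D10: not dominated (best defect rate).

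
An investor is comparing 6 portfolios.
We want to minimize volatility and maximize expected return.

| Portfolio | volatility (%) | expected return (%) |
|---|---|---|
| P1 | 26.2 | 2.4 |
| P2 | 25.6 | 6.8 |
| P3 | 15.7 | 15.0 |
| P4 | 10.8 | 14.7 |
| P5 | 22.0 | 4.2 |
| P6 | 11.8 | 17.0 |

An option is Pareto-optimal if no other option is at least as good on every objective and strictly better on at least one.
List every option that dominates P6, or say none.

P1: worse on volatility (26.2 vs 11.8).
P2: worse on volatility (25.6 vs 11.8).
P3: worse on volatility (15.7 vs 11.8).
P4: worse on expected return (14.7 vs 17.0).
P5: worse on volatility (22.0 vs 11.8).
No option dominates P6.

none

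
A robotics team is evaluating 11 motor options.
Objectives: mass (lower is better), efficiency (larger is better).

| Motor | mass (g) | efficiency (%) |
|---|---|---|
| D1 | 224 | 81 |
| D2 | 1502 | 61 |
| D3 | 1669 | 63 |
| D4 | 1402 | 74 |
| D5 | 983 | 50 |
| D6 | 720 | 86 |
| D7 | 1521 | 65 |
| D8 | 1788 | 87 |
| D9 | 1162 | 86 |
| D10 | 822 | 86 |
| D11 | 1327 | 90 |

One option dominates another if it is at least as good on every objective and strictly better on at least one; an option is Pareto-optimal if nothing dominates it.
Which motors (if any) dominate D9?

D6, D10

D6: mass 720≤1162, efficiency 86≥86 — dominates D9.
D10: mass 822≤1162, efficiency 86≥86 — dominates D9.
Others (D1, D2, D3, D4, D5, D7, D8, D11) are each worse than D9 on at least one objective.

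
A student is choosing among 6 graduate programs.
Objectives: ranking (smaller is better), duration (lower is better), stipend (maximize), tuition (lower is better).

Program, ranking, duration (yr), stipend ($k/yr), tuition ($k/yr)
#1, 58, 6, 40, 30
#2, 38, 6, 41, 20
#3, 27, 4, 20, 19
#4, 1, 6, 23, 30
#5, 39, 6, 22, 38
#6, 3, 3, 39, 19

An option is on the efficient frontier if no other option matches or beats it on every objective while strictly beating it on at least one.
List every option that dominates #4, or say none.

none

#1: worse on ranking (58 vs 1).
#2: worse on ranking (38 vs 1).
#3: worse on ranking (27 vs 1).
#5: worse on ranking (39 vs 1).
#6: worse on ranking (3 vs 1).
No option dominates #4.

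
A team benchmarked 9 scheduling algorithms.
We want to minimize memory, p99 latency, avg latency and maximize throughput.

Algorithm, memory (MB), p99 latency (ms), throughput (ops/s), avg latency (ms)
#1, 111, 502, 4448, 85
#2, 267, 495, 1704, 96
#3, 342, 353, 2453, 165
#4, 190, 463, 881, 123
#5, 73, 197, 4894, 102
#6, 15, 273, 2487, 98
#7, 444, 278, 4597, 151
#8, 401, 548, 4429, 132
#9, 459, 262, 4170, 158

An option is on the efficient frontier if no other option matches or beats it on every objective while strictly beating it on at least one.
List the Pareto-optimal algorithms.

#1, #2, #5, #6

#1: not dominated (best avg latency).
#2: not dominated.
#3: dominated by #5 (memory 73≤342, p99 latency 197≤353, throughput 4894≥2453, avg latency 102≤165).
#4: dominated by #5 (memory 73≤190, p99 latency 197≤463, throughput 4894≥881, avg latency 102≤123).
#5: not dominated (best p99 latency).
#6: not dominated (best memory).
#7: dominated by #5 (memory 73≤444, p99 latency 197≤278, throughput 4894≥4597, avg latency 102≤151).
#8: dominated by #1 (memory 111≤401, p99 latency 502≤548, throughput 4448≥4429, avg latency 85≤132).
#9: dominated by #5 (memory 73≤459, p99 latency 197≤262, throughput 4894≥4170, avg latency 102≤158).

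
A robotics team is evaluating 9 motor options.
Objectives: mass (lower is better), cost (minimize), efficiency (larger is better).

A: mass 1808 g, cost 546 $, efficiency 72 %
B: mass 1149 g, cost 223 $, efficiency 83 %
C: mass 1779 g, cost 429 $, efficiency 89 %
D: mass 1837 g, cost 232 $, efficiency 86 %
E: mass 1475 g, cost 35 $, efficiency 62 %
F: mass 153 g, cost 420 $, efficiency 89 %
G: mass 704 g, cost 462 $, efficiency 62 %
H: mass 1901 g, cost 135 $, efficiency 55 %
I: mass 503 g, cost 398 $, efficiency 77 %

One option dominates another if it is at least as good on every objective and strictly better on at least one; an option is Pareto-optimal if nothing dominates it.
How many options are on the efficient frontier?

A: dominated by B (mass 1149≤1808, cost 223≤546, efficiency 83≥72).
B: not dominated.
C: dominated by F (mass 153≤1779, cost 420≤429, efficiency 89≥89).
D: not dominated.
E: not dominated (best cost).
F: not dominated (best mass).
G: dominated by F (mass 153≤704, cost 420≤462, efficiency 89≥62).
H: dominated by E (mass 1475≤1901, cost 35≤135, efficiency 62≥55).
I: not dominated.
Pareto-optimal: B, D, E, F, I → 5.

5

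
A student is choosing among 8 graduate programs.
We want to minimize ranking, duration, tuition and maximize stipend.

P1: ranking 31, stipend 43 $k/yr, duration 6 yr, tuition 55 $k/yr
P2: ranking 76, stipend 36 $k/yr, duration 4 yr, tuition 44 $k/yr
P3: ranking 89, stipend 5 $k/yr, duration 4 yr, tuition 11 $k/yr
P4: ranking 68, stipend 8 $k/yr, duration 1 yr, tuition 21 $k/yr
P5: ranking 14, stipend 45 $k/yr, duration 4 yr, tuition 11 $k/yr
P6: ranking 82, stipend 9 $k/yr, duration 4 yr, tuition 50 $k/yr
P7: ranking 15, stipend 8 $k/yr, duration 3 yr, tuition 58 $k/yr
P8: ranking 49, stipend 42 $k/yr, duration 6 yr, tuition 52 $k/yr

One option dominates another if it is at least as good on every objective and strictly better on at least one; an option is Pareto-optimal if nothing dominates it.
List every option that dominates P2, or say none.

P5: ranking 14≤76, stipend 45≥36, duration 4≤4, tuition 11≤44 — dominates P2.
Others (P1, P3, P4, P6, P7, P8) are each worse than P2 on at least one objective.

P5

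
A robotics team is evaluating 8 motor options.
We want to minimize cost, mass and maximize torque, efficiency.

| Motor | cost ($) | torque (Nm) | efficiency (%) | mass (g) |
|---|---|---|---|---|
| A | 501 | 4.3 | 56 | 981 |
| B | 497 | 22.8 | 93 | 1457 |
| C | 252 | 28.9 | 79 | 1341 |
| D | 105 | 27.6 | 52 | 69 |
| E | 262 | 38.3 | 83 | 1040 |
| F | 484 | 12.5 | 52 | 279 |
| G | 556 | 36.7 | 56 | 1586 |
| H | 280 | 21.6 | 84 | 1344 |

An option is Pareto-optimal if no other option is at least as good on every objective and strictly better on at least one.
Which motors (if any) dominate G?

E: cost 262≤556, torque 38.3≥36.7, efficiency 83≥56, mass 1040≤1586 — dominates G.
Others (A, B, C, D, F, H) are each worse than G on at least one objective.

E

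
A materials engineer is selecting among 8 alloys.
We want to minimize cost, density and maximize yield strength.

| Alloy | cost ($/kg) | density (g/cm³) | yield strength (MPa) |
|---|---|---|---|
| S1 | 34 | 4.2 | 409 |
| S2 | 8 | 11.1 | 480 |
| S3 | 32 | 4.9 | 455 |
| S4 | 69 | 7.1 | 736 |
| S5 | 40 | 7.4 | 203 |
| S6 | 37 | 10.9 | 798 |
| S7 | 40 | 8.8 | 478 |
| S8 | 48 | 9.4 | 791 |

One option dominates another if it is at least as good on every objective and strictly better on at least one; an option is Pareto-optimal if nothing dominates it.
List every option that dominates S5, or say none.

S1, S3

S1: cost 34≤40, density 4.2≤7.4, yield strength 409≥203 — dominates S5.
S3: cost 32≤40, density 4.9≤7.4, yield strength 455≥203 — dominates S5.
Others (S2, S4, S6, S7, S8) are each worse than S5 on at least one objective.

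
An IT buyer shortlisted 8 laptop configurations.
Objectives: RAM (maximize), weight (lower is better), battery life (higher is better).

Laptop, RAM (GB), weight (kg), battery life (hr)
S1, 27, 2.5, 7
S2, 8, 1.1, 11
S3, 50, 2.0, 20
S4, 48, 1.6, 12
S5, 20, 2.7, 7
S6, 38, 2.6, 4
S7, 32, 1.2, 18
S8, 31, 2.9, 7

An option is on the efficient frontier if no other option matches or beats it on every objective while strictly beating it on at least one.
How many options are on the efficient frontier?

S1: dominated by S3 (RAM 50≥27, weight 2.0≤2.5, battery life 20≥7).
S2: not dominated (best weight).
S3: not dominated (best RAM).
S4: not dominated.
S5: dominated by S1 (RAM 27≥20, weight 2.5≤2.7, battery life 7≥7).
S6: dominated by S3 (RAM 50≥38, weight 2.0≤2.6, battery life 20≥4).
S7: not dominated.
S8: dominated by S3 (RAM 50≥31, weight 2.0≤2.9, battery life 20≥7).
Pareto-optimal: S2, S3, S4, S7 → 4.

4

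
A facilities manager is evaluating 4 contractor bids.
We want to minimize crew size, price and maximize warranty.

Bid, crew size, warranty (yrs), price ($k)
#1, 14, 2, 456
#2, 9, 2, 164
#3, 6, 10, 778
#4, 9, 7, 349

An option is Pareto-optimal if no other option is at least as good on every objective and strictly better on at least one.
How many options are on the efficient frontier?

#1: dominated by #2 (crew size 9≤14, warranty 2≥2, price 164≤456).
#2: not dominated (best price).
#3: not dominated (best crew size).
#4: not dominated.
Pareto-optimal: #2, #3, #4 → 3.

3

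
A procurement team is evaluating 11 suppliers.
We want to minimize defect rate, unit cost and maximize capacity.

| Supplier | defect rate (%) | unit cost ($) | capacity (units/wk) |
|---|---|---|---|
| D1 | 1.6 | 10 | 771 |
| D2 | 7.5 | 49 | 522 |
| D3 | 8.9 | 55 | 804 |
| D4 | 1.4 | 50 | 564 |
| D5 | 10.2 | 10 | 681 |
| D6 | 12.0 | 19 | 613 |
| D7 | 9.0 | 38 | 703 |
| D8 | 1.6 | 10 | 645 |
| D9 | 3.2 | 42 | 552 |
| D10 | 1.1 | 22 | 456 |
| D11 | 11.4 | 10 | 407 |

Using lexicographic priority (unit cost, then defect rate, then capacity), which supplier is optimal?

D1

First minimize unit cost: best is 10, kept {D1, D5, D8, D11}.
Then minimize defect rate: best is 1.6, kept {D1, D8}.
Then maximize capacity: best is 771, kept {D1}.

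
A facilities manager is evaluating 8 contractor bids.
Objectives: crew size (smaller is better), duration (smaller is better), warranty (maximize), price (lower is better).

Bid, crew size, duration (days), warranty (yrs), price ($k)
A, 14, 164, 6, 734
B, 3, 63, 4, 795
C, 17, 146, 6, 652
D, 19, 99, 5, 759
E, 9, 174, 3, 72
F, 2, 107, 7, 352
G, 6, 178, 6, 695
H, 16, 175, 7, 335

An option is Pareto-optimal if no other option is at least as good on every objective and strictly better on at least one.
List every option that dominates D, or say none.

A: worse on duration (164 vs 99).
B: worse on warranty (4 vs 5).
C: worse on duration (146 vs 99).
E: worse on duration (174 vs 99).
F: worse on duration (107 vs 99).
G: worse on duration (178 vs 99).
H: worse on duration (175 vs 99).
No option dominates D.

none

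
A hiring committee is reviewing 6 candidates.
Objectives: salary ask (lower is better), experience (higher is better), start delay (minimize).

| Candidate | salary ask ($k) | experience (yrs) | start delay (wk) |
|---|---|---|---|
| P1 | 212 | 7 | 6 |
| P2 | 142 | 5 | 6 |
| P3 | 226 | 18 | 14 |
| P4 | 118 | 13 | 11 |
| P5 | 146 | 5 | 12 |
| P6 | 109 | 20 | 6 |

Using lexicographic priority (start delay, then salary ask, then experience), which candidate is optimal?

First minimize start delay: best is 6, kept {P1, P2, P6}.
Then minimize salary ask: best is 109, kept {P6}.

P6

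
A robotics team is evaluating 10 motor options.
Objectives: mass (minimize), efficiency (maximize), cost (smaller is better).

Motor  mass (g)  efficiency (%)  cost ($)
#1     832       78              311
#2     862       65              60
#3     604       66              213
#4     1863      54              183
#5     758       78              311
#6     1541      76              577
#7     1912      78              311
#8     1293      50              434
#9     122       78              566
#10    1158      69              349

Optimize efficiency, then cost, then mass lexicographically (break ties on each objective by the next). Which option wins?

First maximize efficiency: best is 78, kept {#1, #5, #7, #9}.
Then minimize cost: best is 311, kept {#1, #5, #7}.
Then minimize mass: best is 758, kept {#5}.

#5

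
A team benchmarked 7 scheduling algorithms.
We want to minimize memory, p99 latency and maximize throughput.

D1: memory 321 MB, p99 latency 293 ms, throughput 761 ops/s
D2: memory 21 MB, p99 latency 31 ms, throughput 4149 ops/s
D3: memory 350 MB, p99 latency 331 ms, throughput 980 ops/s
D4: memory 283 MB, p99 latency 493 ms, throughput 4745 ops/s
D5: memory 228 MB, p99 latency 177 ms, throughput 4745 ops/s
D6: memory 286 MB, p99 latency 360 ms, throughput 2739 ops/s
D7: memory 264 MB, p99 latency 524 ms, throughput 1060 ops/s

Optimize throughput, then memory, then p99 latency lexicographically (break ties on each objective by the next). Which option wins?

First maximize throughput: best is 4745, kept {D4, D5}.
Then minimize memory: best is 228, kept {D5}.

D5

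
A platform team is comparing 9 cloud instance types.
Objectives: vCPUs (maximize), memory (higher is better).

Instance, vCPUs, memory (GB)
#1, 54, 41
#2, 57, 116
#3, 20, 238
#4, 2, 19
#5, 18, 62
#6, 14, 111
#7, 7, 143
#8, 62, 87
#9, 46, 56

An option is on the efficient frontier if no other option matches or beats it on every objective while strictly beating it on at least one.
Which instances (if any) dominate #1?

#2: vCPUs 57≥54, memory 116≥41 — dominates #1.
#8: vCPUs 62≥54, memory 87≥41 — dominates #1.
Others (#3, #4, #5, #6, #7, #9) are each worse than #1 on at least one objective.

#2, #8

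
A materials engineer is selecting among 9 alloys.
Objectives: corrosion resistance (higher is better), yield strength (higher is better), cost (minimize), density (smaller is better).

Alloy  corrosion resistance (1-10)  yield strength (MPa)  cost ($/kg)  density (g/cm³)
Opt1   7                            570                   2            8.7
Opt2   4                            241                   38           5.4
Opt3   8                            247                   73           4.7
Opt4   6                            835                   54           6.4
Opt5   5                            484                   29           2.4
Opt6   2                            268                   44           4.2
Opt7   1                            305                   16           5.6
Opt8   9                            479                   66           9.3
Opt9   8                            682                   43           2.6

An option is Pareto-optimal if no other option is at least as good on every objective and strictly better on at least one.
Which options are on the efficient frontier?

Opt1, Opt4, Opt5, Opt7, Opt8, Opt9

Opt1: not dominated (best cost).
Opt2: dominated by Opt5 (corrosion resistance 5≥4, yield strength 484≥241, cost 29≤38, density 2.4≤5.4).
Opt3: dominated by Opt9 (corrosion resistance 8≥8, yield strength 682≥247, cost 43≤73, density 2.6≤4.7).
Opt4: not dominated (best yield strength).
Opt5: not dominated (best density).
Opt6: dominated by Opt5 (corrosion resistance 5≥2, yield strength 484≥268, cost 29≤44, density 2.4≤4.2).
Opt7: not dominated.
Opt8: not dominated (best corrosion resistance).
Opt9: not dominated.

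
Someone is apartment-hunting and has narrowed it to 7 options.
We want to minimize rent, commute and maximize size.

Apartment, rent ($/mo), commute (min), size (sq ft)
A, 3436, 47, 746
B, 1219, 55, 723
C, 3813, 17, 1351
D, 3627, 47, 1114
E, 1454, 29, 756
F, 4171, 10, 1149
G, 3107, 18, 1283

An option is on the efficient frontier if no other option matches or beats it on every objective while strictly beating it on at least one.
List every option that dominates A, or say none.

E: rent 1454≤3436, commute 29≤47, size 756≥746 — dominates A.
G: rent 3107≤3436, commute 18≤47, size 1283≥746 — dominates A.
Others (B, C, D, F) are each worse than A on at least one objective.

E, G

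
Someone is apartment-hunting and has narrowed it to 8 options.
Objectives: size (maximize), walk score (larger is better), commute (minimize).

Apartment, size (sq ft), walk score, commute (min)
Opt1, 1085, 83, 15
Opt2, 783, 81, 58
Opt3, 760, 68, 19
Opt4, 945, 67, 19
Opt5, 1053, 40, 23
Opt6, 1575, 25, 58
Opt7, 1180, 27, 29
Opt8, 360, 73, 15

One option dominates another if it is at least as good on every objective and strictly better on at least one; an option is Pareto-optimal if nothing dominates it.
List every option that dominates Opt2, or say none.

Opt1: size 1085≥783, walk score 83≥81, commute 15≤58 — dominates Opt2.
Others (Opt3, Opt4, Opt5, Opt6, Opt7, Opt8) are each worse than Opt2 on at least one objective.

Opt1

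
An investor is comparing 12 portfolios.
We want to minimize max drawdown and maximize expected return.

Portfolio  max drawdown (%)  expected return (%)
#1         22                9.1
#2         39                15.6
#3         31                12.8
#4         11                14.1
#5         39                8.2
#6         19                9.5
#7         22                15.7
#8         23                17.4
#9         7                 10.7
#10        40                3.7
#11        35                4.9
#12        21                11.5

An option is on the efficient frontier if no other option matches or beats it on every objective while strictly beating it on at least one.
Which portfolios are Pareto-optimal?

#4, #7, #8, #9

#1: dominated by #4 (max drawdown 11≤22, expected return 14.1≥9.1).
#2: dominated by #7 (max drawdown 22≤39, expected return 15.7≥15.6).
#3: dominated by #4 (max drawdown 11≤31, expected return 14.1≥12.8).
#4: not dominated.
#5: dominated by #1 (max drawdown 22≤39, expected return 9.1≥8.2).
#6: dominated by #4 (max drawdown 11≤19, expected return 14.1≥9.5).
#7: not dominated.
#8: not dominated (best expected return).
#9: not dominated (best max drawdown).
#10: dominated by #1 (max drawdown 22≤40, expected return 9.1≥3.7).
#11: dominated by #1 (max drawdown 22≤35, expected return 9.1≥4.9).
#12: dominated by #4 (max drawdown 11≤21, expected return 14.1≥11.5).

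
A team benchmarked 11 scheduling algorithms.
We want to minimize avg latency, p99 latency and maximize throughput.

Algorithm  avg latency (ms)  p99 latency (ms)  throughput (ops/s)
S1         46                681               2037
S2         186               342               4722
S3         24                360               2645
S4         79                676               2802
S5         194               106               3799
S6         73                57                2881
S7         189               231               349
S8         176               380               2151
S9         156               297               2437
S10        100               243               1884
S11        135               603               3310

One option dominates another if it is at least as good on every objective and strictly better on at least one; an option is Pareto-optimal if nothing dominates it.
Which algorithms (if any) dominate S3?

none

S1: worse on avg latency (46 vs 24).
S2: worse on avg latency (186 vs 24).
S4: worse on avg latency (79 vs 24).
S5: worse on avg latency (194 vs 24).
S6: worse on avg latency (73 vs 24).
S7: worse on avg latency (189 vs 24).
S8: worse on avg latency (176 vs 24).
S9: worse on avg latency (156 vs 24).
S10: worse on avg latency (100 vs 24).
S11: worse on avg latency (135 vs 24).
No option dominates S3.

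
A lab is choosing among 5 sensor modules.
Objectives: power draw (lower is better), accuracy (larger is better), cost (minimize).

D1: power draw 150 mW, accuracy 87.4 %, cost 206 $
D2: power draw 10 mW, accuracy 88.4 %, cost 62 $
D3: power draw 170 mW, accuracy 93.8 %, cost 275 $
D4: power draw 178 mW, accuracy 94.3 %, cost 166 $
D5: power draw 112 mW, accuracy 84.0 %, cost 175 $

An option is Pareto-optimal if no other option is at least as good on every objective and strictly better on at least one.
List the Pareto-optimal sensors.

D2, D3, D4

D1: dominated by D2 (power draw 10≤150, accuracy 88.4≥87.4, cost 62≤206).
D2: not dominated (best power draw).
D3: not dominated.
D4: not dominated (best accuracy).
D5: dominated by D2 (power draw 10≤112, accuracy 88.4≥84.0, cost 62≤175).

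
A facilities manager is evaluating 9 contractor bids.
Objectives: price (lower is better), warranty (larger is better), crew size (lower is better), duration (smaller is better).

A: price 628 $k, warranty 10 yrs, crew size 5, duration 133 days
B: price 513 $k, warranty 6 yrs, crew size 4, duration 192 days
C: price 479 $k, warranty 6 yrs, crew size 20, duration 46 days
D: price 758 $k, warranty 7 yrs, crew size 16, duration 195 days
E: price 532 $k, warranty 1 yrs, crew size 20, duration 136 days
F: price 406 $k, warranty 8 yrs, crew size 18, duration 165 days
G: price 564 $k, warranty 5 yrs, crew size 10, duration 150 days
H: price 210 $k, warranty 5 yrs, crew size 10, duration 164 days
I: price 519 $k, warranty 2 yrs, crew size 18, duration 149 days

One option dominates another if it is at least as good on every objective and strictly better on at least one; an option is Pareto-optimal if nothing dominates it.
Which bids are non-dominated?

A: not dominated (best warranty).
B: not dominated (best crew size).
C: not dominated (best duration).
D: dominated by A (price 628≤758, warranty 10≥7, crew size 5≤16, duration 133≤195).
E: dominated by C (price 479≤532, warranty 6≥1, crew size 20≤20, duration 46≤136).
F: not dominated.
G: not dominated.
H: not dominated (best price).
I: not dominated.

A, B, C, F, G, H, I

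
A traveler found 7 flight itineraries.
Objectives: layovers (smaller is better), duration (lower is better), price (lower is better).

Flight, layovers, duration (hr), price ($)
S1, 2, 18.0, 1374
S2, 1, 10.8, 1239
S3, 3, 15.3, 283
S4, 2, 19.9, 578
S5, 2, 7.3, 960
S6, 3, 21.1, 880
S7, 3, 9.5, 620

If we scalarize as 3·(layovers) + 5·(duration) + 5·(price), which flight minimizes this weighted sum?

S3

S1: 3·2 + 5·18.0 + 5·1374 = 6966.0
S2: 3·1 + 5·10.8 + 5·1239 = 6252.0
S3: 3·3 + 5·15.3 + 5·283 = 1500.5
S4: 3·2 + 5·19.9 + 5·578 = 2995.5
S5: 3·2 + 5·7.3 + 5·960 = 4842.5
S6: 3·3 + 5·21.1 + 5·880 = 4514.5
S7: 3·3 + 5·9.5 + 5·620 = 3156.5
Lowest: S3 at 1500.5.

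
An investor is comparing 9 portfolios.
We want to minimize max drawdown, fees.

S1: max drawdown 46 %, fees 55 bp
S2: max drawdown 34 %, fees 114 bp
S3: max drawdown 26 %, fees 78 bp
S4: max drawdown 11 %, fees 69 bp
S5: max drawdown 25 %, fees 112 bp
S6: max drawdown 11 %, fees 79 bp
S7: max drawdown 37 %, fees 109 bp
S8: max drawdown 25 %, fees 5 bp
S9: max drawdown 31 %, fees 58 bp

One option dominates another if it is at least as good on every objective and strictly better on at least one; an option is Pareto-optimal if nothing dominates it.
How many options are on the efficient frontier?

2

S1: dominated by S8 (max drawdown 25≤46, fees 5≤55).
S2: dominated by S3 (max drawdown 26≤34, fees 78≤114).
S3: dominated by S4 (max drawdown 11≤26, fees 69≤78).
S4: not dominated.
S5: dominated by S4 (max drawdown 11≤25, fees 69≤112).
S6: dominated by S4 (max drawdown 11≤11, fees 69≤79).
S7: dominated by S3 (max drawdown 26≤37, fees 78≤109).
S8: not dominated (best fees).
S9: dominated by S8 (max drawdown 25≤31, fees 5≤58).
Pareto-optimal: S4, S8 → 2.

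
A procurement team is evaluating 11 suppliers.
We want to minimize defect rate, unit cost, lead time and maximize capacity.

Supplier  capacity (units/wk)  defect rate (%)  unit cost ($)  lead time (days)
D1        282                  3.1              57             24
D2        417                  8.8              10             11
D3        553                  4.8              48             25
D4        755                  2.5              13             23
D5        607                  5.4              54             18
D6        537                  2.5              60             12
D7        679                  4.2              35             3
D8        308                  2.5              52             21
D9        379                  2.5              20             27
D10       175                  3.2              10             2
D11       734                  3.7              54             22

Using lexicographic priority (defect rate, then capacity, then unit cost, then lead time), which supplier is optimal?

First minimize defect rate: best is 2.5, kept {D4, D6, D8, D9}.
Then maximize capacity: best is 755, kept {D4}.

D4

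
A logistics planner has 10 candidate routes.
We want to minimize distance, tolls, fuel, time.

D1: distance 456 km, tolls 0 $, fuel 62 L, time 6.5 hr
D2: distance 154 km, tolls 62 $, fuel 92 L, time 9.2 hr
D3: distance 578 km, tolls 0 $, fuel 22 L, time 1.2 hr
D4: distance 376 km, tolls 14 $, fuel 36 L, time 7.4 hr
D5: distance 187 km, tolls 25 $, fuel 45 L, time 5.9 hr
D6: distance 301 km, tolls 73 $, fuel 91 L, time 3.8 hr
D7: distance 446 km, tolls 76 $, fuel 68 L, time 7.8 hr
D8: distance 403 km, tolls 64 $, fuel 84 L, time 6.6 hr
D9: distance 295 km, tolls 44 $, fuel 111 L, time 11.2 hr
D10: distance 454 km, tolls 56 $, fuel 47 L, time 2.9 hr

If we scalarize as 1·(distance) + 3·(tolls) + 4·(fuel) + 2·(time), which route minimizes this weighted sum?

D1: 1·456 + 3·0 + 4·62 + 2·6.5 = 717.0
D2: 1·154 + 3·62 + 4·92 + 2·9.2 = 726.4
D3: 1·578 + 3·0 + 4·22 + 2·1.2 = 668.4
D4: 1·376 + 3·14 + 4·36 + 2·7.4 = 576.8
D5: 1·187 + 3·25 + 4·45 + 2·5.9 = 453.8
D6: 1·301 + 3·73 + 4·91 + 2·3.8 = 891.6
D7: 1·446 + 3·76 + 4·68 + 2·7.8 = 961.6
D8: 1·403 + 3·64 + 4·84 + 2·6.6 = 944.2
D9: 1·295 + 3·44 + 4·111 + 2·11.2 = 893.4
D10: 1·454 + 3·56 + 4·47 + 2·2.9 = 815.8
Lowest: D5 at 453.8.

D5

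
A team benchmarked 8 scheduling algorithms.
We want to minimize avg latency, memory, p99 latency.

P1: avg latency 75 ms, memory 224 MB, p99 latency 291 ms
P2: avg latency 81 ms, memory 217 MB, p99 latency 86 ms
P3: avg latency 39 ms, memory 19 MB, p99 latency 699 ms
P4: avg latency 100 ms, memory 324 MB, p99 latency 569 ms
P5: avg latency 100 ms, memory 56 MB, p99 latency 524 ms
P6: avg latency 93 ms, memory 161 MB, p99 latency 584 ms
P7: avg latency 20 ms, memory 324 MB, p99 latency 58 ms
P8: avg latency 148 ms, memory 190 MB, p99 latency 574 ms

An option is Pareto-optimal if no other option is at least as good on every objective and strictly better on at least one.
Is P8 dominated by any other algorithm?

P5 vs P8: avg latency 100≤148, memory 56≤190, p99 latency 524≤574 — P5 is at least as good on every objective and strictly better on at least one, so P5 dominates P8.

Yes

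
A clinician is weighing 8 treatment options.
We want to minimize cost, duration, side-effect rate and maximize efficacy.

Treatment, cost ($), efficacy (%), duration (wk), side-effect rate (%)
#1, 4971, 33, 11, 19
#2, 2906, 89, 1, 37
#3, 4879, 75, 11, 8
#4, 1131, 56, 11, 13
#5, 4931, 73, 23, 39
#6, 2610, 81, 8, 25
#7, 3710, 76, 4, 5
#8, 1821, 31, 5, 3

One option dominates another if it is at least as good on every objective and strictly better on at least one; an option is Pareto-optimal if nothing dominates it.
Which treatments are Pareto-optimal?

#1: dominated by #3 (cost 4879≤4971, efficacy 75≥33, duration 11≤11, side-effect rate 8≤19).
#2: not dominated (best efficacy).
#3: dominated by #7 (cost 3710≤4879, efficacy 76≥75, duration 4≤11, side-effect rate 5≤8).
#4: not dominated (best cost).
#5: dominated by #2 (cost 2906≤4931, efficacy 89≥73, duration 1≤23, side-effect rate 37≤39).
#6: not dominated.
#7: not dominated.
#8: not dominated (best side-effect rate).

#2, #4, #6, #7, #8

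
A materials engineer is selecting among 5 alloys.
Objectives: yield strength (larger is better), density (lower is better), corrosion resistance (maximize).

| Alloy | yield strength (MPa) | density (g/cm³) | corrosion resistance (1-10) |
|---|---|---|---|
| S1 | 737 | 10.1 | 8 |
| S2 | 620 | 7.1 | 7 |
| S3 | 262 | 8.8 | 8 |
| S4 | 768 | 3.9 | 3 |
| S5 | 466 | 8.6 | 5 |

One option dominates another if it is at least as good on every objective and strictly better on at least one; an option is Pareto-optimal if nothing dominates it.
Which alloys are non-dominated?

S1: not dominated.
S2: not dominated.
S3: not dominated.
S4: not dominated (best yield strength).
S5: dominated by S2 (yield strength 620≥466, density 7.1≤8.6, corrosion resistance 7≥5).

S1, S2, S3, S4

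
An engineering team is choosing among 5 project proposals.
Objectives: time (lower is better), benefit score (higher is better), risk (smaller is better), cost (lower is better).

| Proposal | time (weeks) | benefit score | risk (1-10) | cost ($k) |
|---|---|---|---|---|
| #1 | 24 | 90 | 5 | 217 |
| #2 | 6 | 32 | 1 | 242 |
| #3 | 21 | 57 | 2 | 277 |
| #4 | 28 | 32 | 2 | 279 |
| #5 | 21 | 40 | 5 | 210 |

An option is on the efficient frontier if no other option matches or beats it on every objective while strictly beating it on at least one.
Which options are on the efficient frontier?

#1, #2, #3, #5

#1: not dominated (best benefit score).
#2: not dominated (best time).
#3: not dominated.
#4: dominated by #2 (time 6≤28, benefit score 32≥32, risk 1≤2, cost 242≤279).
#5: not dominated (best cost).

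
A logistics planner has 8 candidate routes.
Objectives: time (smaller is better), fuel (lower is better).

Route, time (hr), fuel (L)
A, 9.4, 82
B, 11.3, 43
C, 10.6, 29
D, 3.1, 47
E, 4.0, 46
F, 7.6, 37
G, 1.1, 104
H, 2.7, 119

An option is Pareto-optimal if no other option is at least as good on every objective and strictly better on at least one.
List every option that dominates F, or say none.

A: worse on time (9.4 vs 7.6).
B: worse on time (11.3 vs 7.6).
C: worse on time (10.6 vs 7.6).
D: worse on fuel (47 vs 37).
E: worse on fuel (46 vs 37).
G: worse on fuel (104 vs 37).
H: worse on fuel (119 vs 37).
No option dominates F.

none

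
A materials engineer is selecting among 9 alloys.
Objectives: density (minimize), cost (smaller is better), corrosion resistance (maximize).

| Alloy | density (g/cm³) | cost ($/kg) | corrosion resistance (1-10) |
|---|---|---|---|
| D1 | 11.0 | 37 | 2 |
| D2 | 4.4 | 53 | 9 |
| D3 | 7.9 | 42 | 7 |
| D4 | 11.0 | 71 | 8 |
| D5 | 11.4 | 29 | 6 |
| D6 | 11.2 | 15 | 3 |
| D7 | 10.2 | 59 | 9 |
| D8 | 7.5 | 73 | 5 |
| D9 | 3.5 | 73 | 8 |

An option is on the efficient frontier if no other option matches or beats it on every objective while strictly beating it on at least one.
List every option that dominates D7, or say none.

D2: density 4.4≤10.2, cost 53≤59, corrosion resistance 9≥9 — dominates D7.
Others (D1, D3, D4, D5, D6, D8, D9) are each worse than D7 on at least one objective.

D2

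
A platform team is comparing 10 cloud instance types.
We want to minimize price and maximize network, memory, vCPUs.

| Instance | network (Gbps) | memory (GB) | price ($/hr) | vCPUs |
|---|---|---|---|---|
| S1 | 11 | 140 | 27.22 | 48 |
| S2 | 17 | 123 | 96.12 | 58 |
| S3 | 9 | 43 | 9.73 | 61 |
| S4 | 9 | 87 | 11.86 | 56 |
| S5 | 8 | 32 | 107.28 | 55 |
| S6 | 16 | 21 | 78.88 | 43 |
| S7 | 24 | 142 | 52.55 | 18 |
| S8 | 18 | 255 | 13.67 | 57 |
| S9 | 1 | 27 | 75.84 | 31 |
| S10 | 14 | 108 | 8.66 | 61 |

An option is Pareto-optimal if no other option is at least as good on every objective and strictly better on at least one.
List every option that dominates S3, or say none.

S10

S10: network 14≥9, memory 108≥43, price 8.66≤9.73, vCPUs 61≥61 — dominates S3.
Others (S1, S2, S4, S5, S6, S7, S8, S9) are each worse than S3 on at least one objective.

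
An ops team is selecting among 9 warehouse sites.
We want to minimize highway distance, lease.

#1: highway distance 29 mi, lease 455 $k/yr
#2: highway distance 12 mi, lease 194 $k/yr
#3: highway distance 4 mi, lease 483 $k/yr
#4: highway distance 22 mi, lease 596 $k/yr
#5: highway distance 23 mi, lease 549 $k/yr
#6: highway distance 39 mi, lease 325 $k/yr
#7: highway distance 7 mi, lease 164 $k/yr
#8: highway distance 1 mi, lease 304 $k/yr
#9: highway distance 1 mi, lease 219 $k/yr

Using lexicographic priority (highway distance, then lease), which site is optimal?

#9

First minimize highway distance: best is 1, kept {#8, #9}.
Then minimize lease: best is 219, kept {#9}.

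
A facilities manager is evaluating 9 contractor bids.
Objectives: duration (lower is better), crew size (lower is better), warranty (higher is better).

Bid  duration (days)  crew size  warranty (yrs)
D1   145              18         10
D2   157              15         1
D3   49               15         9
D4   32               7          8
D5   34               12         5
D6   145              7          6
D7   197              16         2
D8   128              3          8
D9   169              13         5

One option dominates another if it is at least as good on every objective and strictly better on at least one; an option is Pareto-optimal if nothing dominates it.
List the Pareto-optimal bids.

D1, D3, D4, D8

D1: not dominated (best warranty).
D2: dominated by D3 (duration 49≤157, crew size 15≤15, warranty 9≥1).
D3: not dominated.
D4: not dominated (best duration).
D5: dominated by D4 (duration 32≤34, crew size 7≤12, warranty 8≥5).
D6: dominated by D4 (duration 32≤145, crew size 7≤7, warranty 8≥6).
D7: dominated by D3 (duration 49≤197, crew size 15≤16, warranty 9≥2).
D8: not dominated (best crew size).
D9: dominated by D4 (duration 32≤169, crew size 7≤13, warranty 8≥5).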